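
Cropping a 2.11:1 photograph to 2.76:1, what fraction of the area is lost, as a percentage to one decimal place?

2.76:1 is wider than 2.11:1, so the crop keeps the full width and trims the height.
(2.110)/(2.760) ≈ 0.764 of the area survives, leaving 23.55% discarded.

23.6%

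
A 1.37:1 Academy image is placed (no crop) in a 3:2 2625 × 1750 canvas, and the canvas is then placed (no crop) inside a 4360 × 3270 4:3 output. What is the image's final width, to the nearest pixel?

1.37:1 Academy in 2625×1750: fills the height, so the image is 2397.50 × 1750.00.
The 3:2 canvas is width-limited in 4360×3270, giving 4360.00 × 2906.67; scale factor 1.6610.
Applying the same ×1.6610: 2397.50 → 3982.13.

3982 px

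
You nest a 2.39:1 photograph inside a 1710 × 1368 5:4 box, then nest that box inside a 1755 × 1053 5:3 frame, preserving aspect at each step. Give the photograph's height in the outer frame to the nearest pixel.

551 px

2.39:1 in 1710×1368: fills the width, so the photograph is 1710.00 × 715.48.
5:4 in 1755×1053: fills the height, so the intermediate becomes 1316.25 × 1053.00 — a scale of ×0.7697.
The photograph scales with it: height 715.48 × 0.7697 ≈ 550.73.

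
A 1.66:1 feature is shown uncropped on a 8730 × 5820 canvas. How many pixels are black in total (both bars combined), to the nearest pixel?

4897214 pixels

Since 1.660 > 1.500, the feature is width-limited.
That makes the image 5259.0361 px tall (8730 / 1.660).
Black = 5820 − 5259.0361 = 560.9639 px.
Across the 8730-px span: 560.9639 × 8730 ≈ 4897214 px.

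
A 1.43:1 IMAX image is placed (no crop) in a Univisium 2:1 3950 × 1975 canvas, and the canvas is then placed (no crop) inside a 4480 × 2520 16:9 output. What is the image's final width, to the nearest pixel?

3203 px

1.43:1 IMAX in 3950×1975: fills the height, so the image is 2824.25 × 1975.00.
The Univisium 2:1 canvas is width-limited in 4480×2520, giving 4480.00 × 2240.00; scale factor 1.1342.
The image scales with it: width 2824.25 × 1.1342 ≈ 3203.20.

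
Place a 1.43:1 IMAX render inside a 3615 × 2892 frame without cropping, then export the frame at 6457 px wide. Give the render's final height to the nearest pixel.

In the 3615×2892 frame the render fills the width: height = 3615 / 1.430 ≈ 2527.97 px.
Scaling 3615 → 6457 is ×1.7862, so the height becomes 2527.97 × 1.7862 ≈ 4515.38 px.

4515 px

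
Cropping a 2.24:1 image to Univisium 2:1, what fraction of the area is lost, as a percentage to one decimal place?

10.7%

The height stays; only width is cut (since Univisium 2:1 is narrower than 2.24:1).
Area ratio = (2.000)/(2.240) = 89.29%; the remaining 10.71% is cropped out.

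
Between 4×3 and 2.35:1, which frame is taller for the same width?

4×3

4×3 = 1.333 and 2.35; 2.35 > 1.333. The smaller width-to-height ratio is the taller frame.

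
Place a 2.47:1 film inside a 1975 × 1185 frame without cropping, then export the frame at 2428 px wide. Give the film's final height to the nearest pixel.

983 px

Fitted into 1975×1185, the film spans the width; its height is 1975 / 2.470 ≈ 799.60 px.
Scaling 1975 → 2428 is ×1.2294, so the height becomes 799.60 × 1.2294 ≈ 983.00 px.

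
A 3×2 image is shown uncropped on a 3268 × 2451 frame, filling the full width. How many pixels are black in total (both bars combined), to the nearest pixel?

889985 pixels

The image is 3268 × 2/3 ≈ 2178.6667 px tall.
2451 − 2178.6667 = 272.3333 px of bars.
Bar area = 272.3333 × 3268 ≈ 889985 px.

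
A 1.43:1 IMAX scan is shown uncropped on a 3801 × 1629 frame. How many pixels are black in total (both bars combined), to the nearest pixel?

Since 1.430 < 2.333, the scan is height-limited.
The scan is 1629 × 1.430 ≈ 2329.4700 px wide.
3801 − 2329.4700 = 1471.5300 px of bars.
Across the 1629-px span: 1471.5300 × 1629 ≈ 2397122 px.

2397122 pixels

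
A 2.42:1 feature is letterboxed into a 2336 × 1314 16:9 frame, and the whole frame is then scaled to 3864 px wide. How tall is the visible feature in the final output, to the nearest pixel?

1597 px

At 2336×1314 the feature is width-limited, so height = 2336 / 2.420 ≈ 965.29 px.
Resizing to 3864 px wide multiplies everything by 1.6541: 965.29 → 1596.69 px.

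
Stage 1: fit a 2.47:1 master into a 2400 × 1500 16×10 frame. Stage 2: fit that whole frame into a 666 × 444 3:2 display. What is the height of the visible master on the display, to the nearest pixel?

270 px

Inside the 2400×1500 canvas the master is width-limited at 2400.00 × 971.66.
16×10 in 666×444: fills the width, so the intermediate becomes 666.00 × 416.25 — a scale of ×0.2775.
The master scales with it: height 971.66 × 0.2775 ≈ 269.64.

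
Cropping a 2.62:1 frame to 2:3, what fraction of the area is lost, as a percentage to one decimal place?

2:3 is narrower than 2.62:1, so the crop keeps the full height and trims the width.
Fraction kept = (0.667)/(2.620) ≈ 25.45%, so 74.55% is lost.

74.6%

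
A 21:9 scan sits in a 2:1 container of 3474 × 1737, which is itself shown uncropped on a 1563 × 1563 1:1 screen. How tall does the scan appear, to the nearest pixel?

Inside the 3474×1737 canvas the scan is width-limited at 3474.00 × 1488.86.
The 2:1 canvas is width-limited in 1563×1563, giving 1563.00 × 781.50; scale factor 0.4499.
So the scan's height is 1488.86 × 0.4499 ≈ 669.86.

670 px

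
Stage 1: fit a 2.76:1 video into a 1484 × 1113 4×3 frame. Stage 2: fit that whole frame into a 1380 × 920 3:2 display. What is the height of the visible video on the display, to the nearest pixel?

444 px

Inside the 1484×1113 canvas the video is width-limited at 1484.00 × 537.68.
The 4×3 canvas is height-limited in 1380×920, giving 1226.67 × 920.00; scale factor 0.8266.
The video scales with it: height 537.68 × 0.8266 ≈ 444.44.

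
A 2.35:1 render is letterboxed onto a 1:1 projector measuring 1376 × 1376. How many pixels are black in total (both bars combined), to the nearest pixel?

Since 2.350 > 1.000, the render is width-limited.
Content height = 1376 / 2.350 ≈ 585.5319 px.
1376 − 585.5319 = 790.4681 px of bars.
That's 790.4681 × 1376 ≈ 1087684 black pixels.

1087684 pixels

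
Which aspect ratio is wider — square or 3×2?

square = 1 and 3×2 = 1.5; 1.5 > 1.

3×2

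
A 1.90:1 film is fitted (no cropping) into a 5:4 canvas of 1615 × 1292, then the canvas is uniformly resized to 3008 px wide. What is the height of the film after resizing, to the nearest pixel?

1583 px

At 1615×1292 the film is width-limited, so height = 1615 / 1.900 ≈ 850.00 px.
Resizing to 3008 px wide multiplies everything by 1.8625: 850.00 → 1583.16 px.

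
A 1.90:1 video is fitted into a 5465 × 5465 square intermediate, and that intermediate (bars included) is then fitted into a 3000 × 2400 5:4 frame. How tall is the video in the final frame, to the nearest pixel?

First fit — 1.90:1 into 5465×5465 spans the width: 5465.00 × 2876.32.
The square canvas is height-limited in 3000×2400, giving 2400.00 × 2400.00; scale factor 0.4392.
The video scales with it: height 2876.32 × 0.4392 ≈ 1263.16.

1263 px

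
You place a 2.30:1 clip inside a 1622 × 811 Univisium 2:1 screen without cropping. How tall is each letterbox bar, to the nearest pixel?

53 px

Since 2.300 > 2.000, the clip is width-limited.
Content height = 1622 / 2.300 ≈ 705.22 px.
Black = 811 − 705.22 = 105.78 px, or 52.89 per bar.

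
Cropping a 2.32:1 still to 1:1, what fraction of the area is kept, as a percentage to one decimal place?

The height stays; only width is cut (since 1:1 is narrower than 2.32:1).
Fraction kept = (1.000)/(2.320) ≈ 43.10%.

43.1%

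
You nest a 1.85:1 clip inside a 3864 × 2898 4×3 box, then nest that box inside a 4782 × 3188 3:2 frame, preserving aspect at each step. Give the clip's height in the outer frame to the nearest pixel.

1.85:1 in 3864×2898: fills the width, so the clip is 3864.00 × 2088.65.
Second fit — the 4×3 canvas into 4782×3188 spans the height: 4250.67 × 3188.00 (×1.1001 from 3864×2898).
So the clip's height is 2088.65 × 1.1001 ≈ 2297.66.

2298 px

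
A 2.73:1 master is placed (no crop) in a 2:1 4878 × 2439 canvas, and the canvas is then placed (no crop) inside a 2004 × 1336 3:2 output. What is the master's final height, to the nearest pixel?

2.73:1 in 4878×2439: fills the width, so the master is 4878.00 × 1786.81.
2:1 in 2004×1336: fills the width, so the intermediate becomes 2004.00 × 1002.00 — a scale of ×0.4108.
Applying the same ×0.4108: 1786.81 → 734.07.

734 px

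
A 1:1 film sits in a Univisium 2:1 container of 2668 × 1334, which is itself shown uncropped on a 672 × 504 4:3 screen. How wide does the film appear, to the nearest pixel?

1:1 in 2668×1334: fills the height, so the film is 1334.00 × 1334.00.
The Univisium 2:1 canvas is width-limited in 672×504, giving 672.00 × 336.00; scale factor 0.2519.
Applying the same ×0.2519: 1334.00 → 336.00.

336 px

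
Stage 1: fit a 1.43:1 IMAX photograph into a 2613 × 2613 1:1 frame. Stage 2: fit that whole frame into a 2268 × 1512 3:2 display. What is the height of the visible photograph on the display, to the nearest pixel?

Inside the 2613×2613 canvas the photograph is width-limited at 2613.00 × 1827.27.
Second fit — the 1:1 canvas into 2268×1512 spans the height: 1512.00 × 1512.00 (×0.5786 from 2613×2613).
So the photograph's height is 1827.27 × 0.5786 ≈ 1057.34.

1057 px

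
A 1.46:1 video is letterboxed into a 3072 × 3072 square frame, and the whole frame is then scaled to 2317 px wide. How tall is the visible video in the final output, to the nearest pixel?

1587 px

In the 3072×3072 frame the video fills the width: height = 3072 / 1.460 ≈ 2104.11 px.
Resizing to 2317 px wide multiplies everything by 0.7542: 2104.11 → 1586.99 px.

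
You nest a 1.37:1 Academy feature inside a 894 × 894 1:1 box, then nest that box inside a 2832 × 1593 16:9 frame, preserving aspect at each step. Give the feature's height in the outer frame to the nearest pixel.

First fit — 1.37:1 Academy into 894×894 spans the width: 894.00 × 652.55.
1:1 in 2832×1593: fills the height, so the intermediate becomes 1593.00 × 1593.00 — a scale of ×1.7819.
The feature scales with it: height 652.55 × 1.7819 ≈ 1162.77.

1163 px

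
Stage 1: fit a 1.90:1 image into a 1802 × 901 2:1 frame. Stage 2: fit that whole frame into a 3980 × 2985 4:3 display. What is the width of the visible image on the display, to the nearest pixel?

3781 px

Inside the 1802×901 canvas the image is height-limited at 1711.90 × 901.00.
The 2:1 canvas is width-limited in 3980×2985, giving 3980.00 × 1990.00; scale factor 2.2087.
Applying the same ×2.2087: 1711.90 → 3781.00.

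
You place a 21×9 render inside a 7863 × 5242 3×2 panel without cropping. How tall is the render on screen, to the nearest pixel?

3370 px

Since 2.333 > 1.500, the render is width-limited.
The render is 7863 × 9/21 ≈ 3369.86 px tall.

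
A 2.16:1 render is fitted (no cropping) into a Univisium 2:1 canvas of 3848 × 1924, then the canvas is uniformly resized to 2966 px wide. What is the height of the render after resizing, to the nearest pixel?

At 3848×1924 the render is width-limited, so height = 3848 / 2.160 ≈ 1781.48 px.
The frame scales by 2966/3848 = 0.7708; 1781.48 × 0.7708 ≈ 1373.15 px.

1373 px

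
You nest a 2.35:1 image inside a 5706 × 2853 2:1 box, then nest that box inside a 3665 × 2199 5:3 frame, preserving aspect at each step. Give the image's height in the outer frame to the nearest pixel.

First fit — 2.35:1 into 5706×2853 spans the width: 5706.00 × 2428.09.
2:1 in 3665×2199: fills the width, so the intermediate becomes 3665.00 × 1832.50 — a scale of ×0.6423.
Applying the same ×0.6423: 2428.09 → 1559.57.

1560 px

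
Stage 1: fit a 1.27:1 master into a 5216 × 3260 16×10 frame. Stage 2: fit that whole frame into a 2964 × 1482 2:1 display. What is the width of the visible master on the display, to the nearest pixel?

1882 px

First fit — 1.27:1 into 5216×3260 spans the height: 4140.20 × 3260.00.
Second fit — the 16×10 canvas into 2964×1482 spans the height: 2371.20 × 1482.00 (×0.4546 from 5216×3260).
Applying the same ×0.4546: 4140.20 → 1882.14.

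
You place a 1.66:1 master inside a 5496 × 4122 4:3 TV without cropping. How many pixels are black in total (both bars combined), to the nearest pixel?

4458117 pixels

1.66:1 is wider than 4:3, so it spans the full width.
The master is 5496 / 1.660 ≈ 3310.8434 px tall.
4122 − 3310.8434 = 811.1566 px of bars.
Across the 5496-px span: 811.1566 × 5496 ≈ 4458117 px.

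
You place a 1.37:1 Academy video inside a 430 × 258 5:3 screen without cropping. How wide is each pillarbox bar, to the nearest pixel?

Since 1.370 < 1.667, the video is height-limited.
That makes the image 353.46 px wide (258 × 1.370).
Leftover width: 430 − 353.46 = 76.54 px → 38.27 each side.

38 px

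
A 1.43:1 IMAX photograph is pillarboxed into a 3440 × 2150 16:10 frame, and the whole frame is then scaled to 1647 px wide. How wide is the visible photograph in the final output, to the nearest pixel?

1472 px

In the 3440×2150 frame the photograph fills the height: width = 2150 × 1.430 ≈ 3074.50 px.
Resizing to 1647 px wide multiplies everything by 0.4788: 3074.50 → 1472.01 px.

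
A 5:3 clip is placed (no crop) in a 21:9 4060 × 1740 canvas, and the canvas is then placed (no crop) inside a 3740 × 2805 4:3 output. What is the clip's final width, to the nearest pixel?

Inside the 4060×1740 canvas the clip is height-limited at 2900.00 × 1740.00.
Second fit — the 21:9 canvas into 3740×2805 spans the width: 3740.00 × 1602.86 (×0.9212 from 4060×1740).
So the clip's width is 2900.00 × 0.9212 ≈ 2671.43.

2671 px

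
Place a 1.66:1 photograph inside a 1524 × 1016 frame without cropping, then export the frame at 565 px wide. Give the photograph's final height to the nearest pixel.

340 px

At 1524×1016 the photograph is width-limited, so height = 1524 / 1.660 ≈ 918.07 px.
Resizing to 565 px wide multiplies everything by 0.3707: 918.07 → 340.36 px.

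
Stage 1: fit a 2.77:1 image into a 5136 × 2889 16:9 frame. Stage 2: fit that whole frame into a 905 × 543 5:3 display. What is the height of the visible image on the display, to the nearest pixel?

First fit — 2.77:1 into 5136×2889 spans the width: 5136.00 × 1854.15.
16:9 in 905×543: fills the width, so the intermediate becomes 905.00 × 509.06 — a scale of ×0.1762.
Applying the same ×0.1762: 1854.15 → 326.71.

327 px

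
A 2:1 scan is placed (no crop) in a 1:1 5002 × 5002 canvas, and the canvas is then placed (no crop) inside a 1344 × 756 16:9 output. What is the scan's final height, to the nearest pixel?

378 px

Inside the 5002×5002 canvas the scan is width-limited at 5002.00 × 2501.00.
The 1:1 canvas is height-limited in 1344×756, giving 756.00 × 756.00; scale factor 0.1511.
So the scan's height is 2501.00 × 0.1511 ≈ 378.00.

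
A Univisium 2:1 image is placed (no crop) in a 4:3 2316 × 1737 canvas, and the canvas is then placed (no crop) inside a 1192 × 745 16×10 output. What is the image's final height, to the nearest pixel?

497 px

Inside the 2316×1737 canvas the image is width-limited at 2316.00 × 1158.00.
4:3 in 1192×745: fills the height, so the intermediate becomes 993.33 × 745.00 — a scale of ×0.4289.
So the image's height is 1158.00 × 0.4289 ≈ 496.67.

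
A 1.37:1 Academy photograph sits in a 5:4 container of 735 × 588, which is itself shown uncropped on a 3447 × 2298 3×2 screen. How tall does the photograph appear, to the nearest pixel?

2097 px

Inside the 735×588 canvas the photograph is width-limited at 735.00 × 536.50.
5:4 in 3447×2298: fills the height, so the intermediate becomes 2872.50 × 2298.00 — a scale of ×3.9082.
Applying the same ×3.9082: 536.50 → 2096.72.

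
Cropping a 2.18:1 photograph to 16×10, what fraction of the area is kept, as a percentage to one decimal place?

Going from 2.18:1 to 16×10 means cutting width while keeping height.
(1.600)/(2.180) ≈ 0.734 of the area survives.

73.4%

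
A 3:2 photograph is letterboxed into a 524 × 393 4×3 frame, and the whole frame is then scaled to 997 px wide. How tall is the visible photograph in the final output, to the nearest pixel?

665 px

In the 524×393 frame the photograph fills the width: height = 524 × 2/3 ≈ 349.33 px.
Resizing to 997 px wide multiplies everything by 1.9027: 349.33 → 664.67 px.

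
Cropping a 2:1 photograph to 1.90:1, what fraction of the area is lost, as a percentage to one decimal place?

1.90:1 is narrower than 2:1, so the crop keeps the full height and trims the width.
(1.900)/(2.000) ≈ 0.950 of the area survives, leaving 5.00% discarded.

5.0%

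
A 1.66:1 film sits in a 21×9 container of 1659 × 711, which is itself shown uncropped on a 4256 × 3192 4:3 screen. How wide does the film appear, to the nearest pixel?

Inside the 1659×711 canvas the film is height-limited at 1180.26 × 711.00.
21×9 in 4256×3192: fills the width, so the intermediate becomes 4256.00 × 1824.00 — a scale of ×2.5654.
The film scales with it: width 1180.26 × 2.5654 ≈ 3027.84.

3028 px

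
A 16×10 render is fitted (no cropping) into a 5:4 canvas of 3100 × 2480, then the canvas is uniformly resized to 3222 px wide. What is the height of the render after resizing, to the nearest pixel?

2014 px

In the 3100×2480 frame the render fills the width: height = 3100 × 10/16 ≈ 1937.50 px.
Resizing to 3222 px wide multiplies everything by 1.0394: 1937.50 → 2013.75 px.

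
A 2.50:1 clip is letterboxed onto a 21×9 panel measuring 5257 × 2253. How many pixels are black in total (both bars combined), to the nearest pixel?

789601 pixels

2.50:1 is wider than 21×9, so it spans the full width.
Content height = 5257 / 2.500 ≈ 2102.8000 px.
Black = 2253 − 2102.8000 = 150.2000 px.
That's 150.2000 × 5257 ≈ 789601 black pixels.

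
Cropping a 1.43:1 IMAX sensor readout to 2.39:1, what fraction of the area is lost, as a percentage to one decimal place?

Going from 1.43:1 IMAX to 2.39:1 means cutting height while keeping width.
Fraction kept = (1.430)/(2.390) ≈ 59.83%, so 40.17% is lost.

40.2%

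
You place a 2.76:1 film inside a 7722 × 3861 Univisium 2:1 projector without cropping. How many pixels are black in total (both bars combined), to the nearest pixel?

8209829 pixels

Since 2.760 > 2.000, the film is width-limited.
The film is 7722 / 2.760 ≈ 2797.8261 px tall.
Black = 3861 − 2797.8261 = 1063.1739 px.
That's 1063.1739 × 7722 ≈ 8209829 black pixels.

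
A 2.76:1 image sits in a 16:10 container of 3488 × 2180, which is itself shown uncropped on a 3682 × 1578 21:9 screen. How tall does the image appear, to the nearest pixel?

915 px

2.76:1 in 3488×2180: fills the width, so the image is 3488.00 × 1263.77.
Second fit — the 16:10 canvas into 3682×1578 spans the height: 2524.80 × 1578.00 (×0.7239 from 3488×2180).
The image scales with it: height 1263.77 × 0.7239 ≈ 914.78.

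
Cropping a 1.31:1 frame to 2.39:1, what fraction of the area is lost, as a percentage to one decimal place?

Going from 1.31:1 to 2.39:1 means cutting height while keeping width.
Area ratio = (1.310)/(2.390) = 54.81%; the remaining 45.19% is cropped out.

45.2%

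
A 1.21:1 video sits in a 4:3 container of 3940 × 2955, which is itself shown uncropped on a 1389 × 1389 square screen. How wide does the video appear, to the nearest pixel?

Inside the 3940×2955 canvas the video is height-limited at 3575.55 × 2955.00.
The 4:3 canvas is width-limited in 1389×1389, giving 1389.00 × 1041.75; scale factor 0.3525.
So the video's width is 3575.55 × 0.3525 ≈ 1260.52.

1261 px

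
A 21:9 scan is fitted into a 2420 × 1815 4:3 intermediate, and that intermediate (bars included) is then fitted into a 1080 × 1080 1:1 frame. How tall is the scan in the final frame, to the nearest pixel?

First fit — 21:9 into 2420×1815 spans the width: 2420.00 × 1037.14.
4:3 in 1080×1080: fills the width, so the intermediate becomes 1080.00 × 810.00 — a scale of ×0.4463.
The scan scales with it: height 1037.14 × 0.4463 ≈ 462.86.

463 px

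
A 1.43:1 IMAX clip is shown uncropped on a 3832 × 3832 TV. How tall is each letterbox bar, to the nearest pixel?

1.43:1 IMAX (1.430) > square (1.000), so the clip fills the width.
The clip is 3832 / 1.430 ≈ 2679.72 px tall.
Leftover height: 3832 − 2679.72 = 1152.28 px → 576.14 each side.

576 px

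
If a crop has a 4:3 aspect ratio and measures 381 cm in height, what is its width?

508 cm

At 4:3, 381 / 3 × 4 ≈ 508.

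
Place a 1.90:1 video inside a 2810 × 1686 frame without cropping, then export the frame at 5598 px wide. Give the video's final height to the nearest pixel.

2946 px

At 2810×1686 the video is width-limited, so height = 2810 / 1.900 ≈ 1478.95 px.
Scaling 2810 → 5598 is ×1.9922, so the height becomes 1478.95 × 1.9922 ≈ 2946.32 px.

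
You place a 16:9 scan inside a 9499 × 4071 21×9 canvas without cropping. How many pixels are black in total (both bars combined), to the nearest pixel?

9207245 pixels

Since 1.778 < 2.333, the scan is height-limited.
Content width = 4071 × 16/9 ≈ 7237.3333 px.
9499 − 7237.3333 = 2261.6667 px of bars.
Bar area = 2261.6667 × 4071 ≈ 9207245 px.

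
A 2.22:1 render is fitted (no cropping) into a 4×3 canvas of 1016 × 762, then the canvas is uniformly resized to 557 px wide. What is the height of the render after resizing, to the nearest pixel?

In the 1016×762 frame the render fills the width: height = 1016 / 2.220 ≈ 457.66 px.
Scaling 1016 → 557 is ×0.5482, so the height becomes 457.66 × 0.5482 ≈ 250.90 px.

251 px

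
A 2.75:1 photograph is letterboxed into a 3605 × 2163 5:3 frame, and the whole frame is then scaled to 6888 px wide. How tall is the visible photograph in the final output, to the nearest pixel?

2505 px

At 3605×2163 the photograph is width-limited, so height = 3605 / 2.750 ≈ 1310.91 px.
Scaling 3605 → 6888 is ×1.9107, so the height becomes 1310.91 × 1.9107 ≈ 2504.73 px.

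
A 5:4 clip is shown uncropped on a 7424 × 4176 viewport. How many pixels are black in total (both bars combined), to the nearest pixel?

5:4 is narrower than 16×9, so it spans the full height.
That makes the image 5220.0000 px wide (4176 × 5/4).
Black = 7424 − 5220.0000 = 2204.0000 px.
That's 2204.0000 × 4176 ≈ 9203904 black pixels.

9203904 pixels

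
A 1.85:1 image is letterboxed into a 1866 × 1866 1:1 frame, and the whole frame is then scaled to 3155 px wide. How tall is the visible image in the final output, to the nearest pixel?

1705 px

In the 1866×1866 frame the image fills the width: height = 1866 / 1.850 ≈ 1008.65 px.
Resizing to 3155 px wide multiplies everything by 1.6908: 1008.65 → 1705.41 px.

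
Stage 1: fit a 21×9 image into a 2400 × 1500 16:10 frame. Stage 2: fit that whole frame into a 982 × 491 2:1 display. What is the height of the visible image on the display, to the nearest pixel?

337 px

21×9 in 2400×1500: fills the width, so the image is 2400.00 × 1028.57.
The 16:10 canvas is height-limited in 982×491, giving 785.60 × 491.00; scale factor 0.3273.
The image scales with it: height 1028.57 × 0.3273 ≈ 336.69.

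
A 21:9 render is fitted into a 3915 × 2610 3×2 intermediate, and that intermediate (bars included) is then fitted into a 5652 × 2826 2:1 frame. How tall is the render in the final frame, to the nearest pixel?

21:9 in 3915×2610: fills the width, so the render is 3915.00 × 1677.86.
Second fit — the 3×2 canvas into 5652×2826 spans the height: 4239.00 × 2826.00 (×1.0828 from 3915×2610).
The render scales with it: height 1677.86 × 1.0828 ≈ 1816.71.

1817 px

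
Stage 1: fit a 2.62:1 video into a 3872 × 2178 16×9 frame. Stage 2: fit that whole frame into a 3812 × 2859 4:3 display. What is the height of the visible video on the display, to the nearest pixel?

1455 px

First fit — 2.62:1 into 3872×2178 spans the width: 3872.00 × 1477.86.
The 16×9 canvas is width-limited in 3812×2859, giving 3812.00 × 2144.25; scale factor 0.9845.
Applying the same ×0.9845: 1477.86 → 1454.96.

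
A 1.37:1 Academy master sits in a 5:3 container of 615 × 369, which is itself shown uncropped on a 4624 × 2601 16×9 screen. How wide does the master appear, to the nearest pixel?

First fit — 1.37:1 Academy into 615×369 spans the height: 505.53 × 369.00.
5:3 in 4624×2601: fills the height, so the intermediate becomes 4335.00 × 2601.00 — a scale of ×7.0488.
The master scales with it: width 505.53 × 7.0488 ≈ 3563.37.

3563 px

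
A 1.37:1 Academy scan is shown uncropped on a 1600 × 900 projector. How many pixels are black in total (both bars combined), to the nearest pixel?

1.37:1 Academy (1.370) < 16×9 (1.778), so the scan fills the height.
That makes the image 1233.0000 px wide (900 × 1.370).
Leftover width: 1600 − 1233.0000 = 367.0000 px.
That's 367.0000 × 900 ≈ 330300 black pixels.

330300 pixels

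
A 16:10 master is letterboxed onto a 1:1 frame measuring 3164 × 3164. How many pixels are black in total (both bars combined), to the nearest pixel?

3754086 pixels

16:10 is wider than 1:1, so it spans the full width.
Content height = 3164 × 10/16 ≈ 1977.5000 px.
3164 − 1977.5000 = 1186.5000 px of bars.
Across the 3164-px span: 1186.5000 × 3164 ≈ 3754086 px.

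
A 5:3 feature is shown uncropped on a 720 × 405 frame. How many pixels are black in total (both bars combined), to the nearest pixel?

Since 1.667 < 1.778, the feature is height-limited.
That makes the image 675.0000 px wide (405 × 5/3).
720 − 675.0000 = 45.0000 px of bars.
Across the 405-px span: 45.0000 × 405 ≈ 18225 px.

18225 pixels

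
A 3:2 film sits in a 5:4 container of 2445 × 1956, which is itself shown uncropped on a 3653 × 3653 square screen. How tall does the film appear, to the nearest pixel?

First fit — 3:2 into 2445×1956 spans the width: 2445.00 × 1630.00.
The 5:4 canvas is width-limited in 3653×3653, giving 3653.00 × 2922.40; scale factor 1.4941.
So the film's height is 1630.00 × 1.4941 ≈ 2435.33.

2435 px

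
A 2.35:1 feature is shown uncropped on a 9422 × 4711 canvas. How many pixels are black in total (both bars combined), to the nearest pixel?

6610836 pixels

Since 2.350 > 2.000, the feature is width-limited.
The feature is 9422 / 2.350 ≈ 4009.3617 px tall.
Leftover height: 4711 − 4009.3617 = 701.6383 px.
Across the 9422-px span: 701.6383 × 9422 ≈ 6610836 px.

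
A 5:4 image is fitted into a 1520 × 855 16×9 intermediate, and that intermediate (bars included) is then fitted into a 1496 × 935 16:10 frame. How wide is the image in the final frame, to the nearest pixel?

Inside the 1520×855 canvas the image is height-limited at 1068.75 × 855.00.
The 16×9 canvas is width-limited in 1496×935, giving 1496.00 × 841.50; scale factor 0.9842.
So the image's width is 1068.75 × 0.9842 ≈ 1051.88.

1052 px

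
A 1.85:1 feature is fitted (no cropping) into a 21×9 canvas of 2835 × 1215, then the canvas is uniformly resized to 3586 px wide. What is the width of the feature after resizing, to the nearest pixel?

At 2835×1215 the feature is height-limited, so width = 1215 × 1.850 ≈ 2247.75 px.
Resizing to 3586 px wide multiplies everything by 1.2649: 2247.75 → 2843.19 px.

2843 px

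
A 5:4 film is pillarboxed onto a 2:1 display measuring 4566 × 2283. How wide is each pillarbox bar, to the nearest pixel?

856 px

5:4 is narrower than 2:1, so it spans the full height.
The film is 2283 × 5/4 ≈ 2853.75 px wide.
Black = 4566 − 2853.75 = 1712.25 px, or 856.12 per bar.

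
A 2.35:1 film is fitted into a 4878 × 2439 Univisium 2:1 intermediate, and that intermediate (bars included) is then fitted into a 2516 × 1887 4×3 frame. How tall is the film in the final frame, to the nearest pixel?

Inside the 4878×2439 canvas the film is width-limited at 4878.00 × 2075.74.
The Univisium 2:1 canvas is width-limited in 2516×1887, giving 2516.00 × 1258.00; scale factor 0.5158.
The film scales with it: height 2075.74 × 0.5158 ≈ 1070.64.

1071 px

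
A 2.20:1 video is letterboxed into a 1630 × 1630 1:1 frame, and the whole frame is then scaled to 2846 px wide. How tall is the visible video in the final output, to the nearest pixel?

1294 px

At 1630×1630 the video is width-limited, so height = 1630 / 2.200 ≈ 740.91 px.
Resizing to 2846 px wide multiplies everything by 1.7460: 740.91 → 1293.64 px.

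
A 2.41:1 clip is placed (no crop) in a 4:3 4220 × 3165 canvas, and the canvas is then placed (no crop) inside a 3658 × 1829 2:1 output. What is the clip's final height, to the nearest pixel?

1012 px

2.41:1 in 4220×3165: fills the width, so the clip is 4220.00 × 1751.04.
The 4:3 canvas is height-limited in 3658×1829, giving 2438.67 × 1829.00; scale factor 0.5779.
The clip scales with it: height 1751.04 × 0.5779 ≈ 1011.89.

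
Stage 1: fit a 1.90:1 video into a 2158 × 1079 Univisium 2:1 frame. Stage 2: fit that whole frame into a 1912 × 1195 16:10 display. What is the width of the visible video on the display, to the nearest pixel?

1.90:1 in 2158×1079: fills the height, so the video is 2050.10 × 1079.00.
The Univisium 2:1 canvas is width-limited in 1912×1195, giving 1912.00 × 956.00; scale factor 0.8860.
The video scales with it: width 2050.10 × 0.8860 ≈ 1816.40.

1816 px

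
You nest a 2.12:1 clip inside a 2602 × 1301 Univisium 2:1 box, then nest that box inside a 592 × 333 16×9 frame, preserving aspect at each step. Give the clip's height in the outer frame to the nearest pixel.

279 px

First fit — 2.12:1 into 2602×1301 spans the width: 2602.00 × 1227.36.
Second fit — the Univisium 2:1 canvas into 592×333 spans the width: 592.00 × 296.00 (×0.2275 from 2602×1301).
The clip scales with it: height 1227.36 × 0.2275 ≈ 279.25.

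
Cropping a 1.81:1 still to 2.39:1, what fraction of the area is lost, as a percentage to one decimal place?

24.3%

2.39:1 is wider than 1.81:1, so the crop keeps the full width and trims the height.
Fraction kept = (1.810)/(2.390) ≈ 75.73%, so 24.27% is lost.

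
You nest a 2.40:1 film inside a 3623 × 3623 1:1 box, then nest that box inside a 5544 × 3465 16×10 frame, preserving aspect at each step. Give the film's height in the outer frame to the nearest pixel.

Inside the 3623×3623 canvas the film is width-limited at 3623.00 × 1509.58.
Second fit — the 1:1 canvas into 5544×3465 spans the height: 3465.00 × 3465.00 (×0.9564 from 3623×3623).
Applying the same ×0.9564: 1509.58 → 1443.75.

1444 px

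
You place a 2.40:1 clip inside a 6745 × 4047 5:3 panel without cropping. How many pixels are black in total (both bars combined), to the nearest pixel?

8340755 pixels

2.40:1 (2.400) > 5:3 (1.667), so the clip fills the width.
The clip is 6745 / 2.400 ≈ 2810.4167 px tall.
Leftover height: 4047 − 2810.4167 = 1236.5833 px.
Bar area = 1236.5833 × 6745 ≈ 8340755 px.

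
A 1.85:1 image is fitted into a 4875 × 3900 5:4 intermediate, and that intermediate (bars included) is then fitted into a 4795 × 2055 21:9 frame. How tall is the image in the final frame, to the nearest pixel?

1389 px

1.85:1 in 4875×3900: fills the width, so the image is 4875.00 × 2635.14.
Second fit — the 5:4 canvas into 4795×2055 spans the height: 2568.75 × 2055.00 (×0.5269 from 4875×3900).
The image scales with it: height 2635.14 × 0.5269 ≈ 1388.51.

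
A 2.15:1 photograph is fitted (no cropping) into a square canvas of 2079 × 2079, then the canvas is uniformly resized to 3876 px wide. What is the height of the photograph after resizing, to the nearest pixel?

1803 px

In the 2079×2079 frame the photograph fills the width: height = 2079 / 2.150 ≈ 966.98 px.
Scaling 2079 → 3876 is ×1.8644, so the height becomes 966.98 × 1.8644 ≈ 1802.79 px.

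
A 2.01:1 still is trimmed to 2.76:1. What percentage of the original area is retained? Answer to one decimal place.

2.76:1 is wider than 2.01:1, so the crop keeps the full width and trims the height.
Fraction kept = (2.010)/(2.760) ≈ 72.83%.

72.8%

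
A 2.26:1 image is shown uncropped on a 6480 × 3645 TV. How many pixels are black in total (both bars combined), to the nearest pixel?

2.26:1 (2.260) > 16×9 (1.778), so the image fills the width.
Content height = 6480 / 2.260 ≈ 2867.2566 px.
Black = 3645 − 2867.2566 = 777.7434 px.
That's 777.7434 × 6480 ≈ 5039777 black pixels.

5039777 pixels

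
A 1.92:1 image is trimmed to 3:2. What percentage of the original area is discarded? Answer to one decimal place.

3:2 is narrower than 1.92:1, so the crop keeps the full height and trims the width.
Fraction kept = (1.500)/(1.920) ≈ 78.12%, so 21.88% is lost.

21.9%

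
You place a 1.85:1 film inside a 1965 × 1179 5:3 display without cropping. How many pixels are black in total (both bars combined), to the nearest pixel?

1.85:1 is wider than 5:3, so it spans the full width.
Content height = 1965 / 1.850 ≈ 1062.1622 px.
1179 − 1062.1622 = 116.8378 px of bars.
That's 116.8378 × 1965 ≈ 229586 black pixels.

229586 pixels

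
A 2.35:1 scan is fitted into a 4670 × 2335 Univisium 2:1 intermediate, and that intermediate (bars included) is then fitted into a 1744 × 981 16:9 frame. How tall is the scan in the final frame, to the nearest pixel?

Inside the 4670×2335 canvas the scan is width-limited at 4670.00 × 1987.23.
The Univisium 2:1 canvas is width-limited in 1744×981, giving 1744.00 × 872.00; scale factor 0.3734.
So the scan's height is 1987.23 × 0.3734 ≈ 742.13.

742 px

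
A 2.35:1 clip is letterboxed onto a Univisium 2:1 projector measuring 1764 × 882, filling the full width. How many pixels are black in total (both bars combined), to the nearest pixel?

The clip is 1764 / 2.350 ≈ 750.6383 px tall.
882 − 750.6383 = 131.3617 px of bars.
Across the 1764-px span: 131.3617 × 1764 ≈ 231722 px.

231722 pixels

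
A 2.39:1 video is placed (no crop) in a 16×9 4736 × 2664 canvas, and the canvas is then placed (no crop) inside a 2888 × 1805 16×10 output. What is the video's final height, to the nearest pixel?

1208 px

Inside the 4736×2664 canvas the video is width-limited at 4736.00 × 1981.59.
The 16×9 canvas is width-limited in 2888×1805, giving 2888.00 × 1624.50; scale factor 0.6098.
Applying the same ×0.6098: 1981.59 → 1208.37.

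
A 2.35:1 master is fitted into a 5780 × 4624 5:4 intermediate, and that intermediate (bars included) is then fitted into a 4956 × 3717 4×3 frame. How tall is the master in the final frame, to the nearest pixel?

Inside the 5780×4624 canvas the master is width-limited at 5780.00 × 2459.57.
5:4 in 4956×3717: fills the height, so the intermediate becomes 4646.25 × 3717.00 — a scale of ×0.8038.
So the master's height is 2459.57 × 0.8038 ≈ 1977.13.

1977 px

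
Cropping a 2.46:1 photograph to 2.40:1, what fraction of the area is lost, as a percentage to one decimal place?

2.40:1 is narrower than 2.46:1, so the crop keeps the full height and trims the width.
Area ratio = (2.400)/(2.460) = 97.56%; the remaining 2.44% is cropped out.

2.4%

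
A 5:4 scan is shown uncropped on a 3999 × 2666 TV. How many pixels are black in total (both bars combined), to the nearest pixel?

1776889 pixels

5:4 is narrower than 3:2, so it spans the full height.
That makes the image 3332.5000 px wide (2666 × 5/4).
Leftover width: 3999 − 3332.5000 = 666.5000 px.
That's 666.5000 × 2666 ≈ 1776889 black pixels.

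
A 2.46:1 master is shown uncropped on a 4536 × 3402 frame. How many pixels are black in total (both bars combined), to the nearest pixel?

2.46:1 is wider than 4×3, so it spans the full width.
Content height = 4536 / 2.460 ≈ 1843.9024 px.
3402 − 1843.9024 = 1558.0976 px of bars.
Bar area = 1558.0976 × 4536 ≈ 7067531 px.

7067531 pixels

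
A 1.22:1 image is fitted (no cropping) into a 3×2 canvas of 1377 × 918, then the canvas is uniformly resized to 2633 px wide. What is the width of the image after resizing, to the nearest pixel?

2142 px

At 1377×918 the image is height-limited, so width = 918 × 1.220 ≈ 1119.96 px.
The frame scales by 2633/1377 = 1.9121; 1119.96 × 1.9121 ≈ 2141.51 px.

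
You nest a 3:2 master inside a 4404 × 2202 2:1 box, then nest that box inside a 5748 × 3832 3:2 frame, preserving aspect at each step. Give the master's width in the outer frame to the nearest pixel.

4311 px

Inside the 4404×2202 canvas the master is height-limited at 3303.00 × 2202.00.
The 2:1 canvas is width-limited in 5748×3832, giving 5748.00 × 2874.00; scale factor 1.3052.
The master scales with it: width 3303.00 × 1.3052 ≈ 4311.00.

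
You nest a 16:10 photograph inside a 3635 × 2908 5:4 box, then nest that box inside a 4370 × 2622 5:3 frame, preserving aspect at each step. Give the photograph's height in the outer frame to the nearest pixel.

16:10 in 3635×2908: fills the width, so the photograph is 3635.00 × 2271.88.
Second fit — the 5:4 canvas into 4370×2622 spans the height: 3277.50 × 2622.00 (×0.9017 from 3635×2908).
So the photograph's height is 2271.88 × 0.9017 ≈ 2048.44.

2048 px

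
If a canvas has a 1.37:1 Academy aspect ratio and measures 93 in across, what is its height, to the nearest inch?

68 in

Height = 93 / 1.370 = 67.88.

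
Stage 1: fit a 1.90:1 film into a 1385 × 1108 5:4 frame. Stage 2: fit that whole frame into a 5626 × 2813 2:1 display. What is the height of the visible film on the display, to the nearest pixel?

1851 px

1.90:1 in 1385×1108: fills the width, so the film is 1385.00 × 728.95.
Second fit — the 5:4 canvas into 5626×2813 spans the height: 3516.25 × 2813.00 (×2.5388 from 1385×1108).
So the film's height is 728.95 × 2.5388 ≈ 1850.66.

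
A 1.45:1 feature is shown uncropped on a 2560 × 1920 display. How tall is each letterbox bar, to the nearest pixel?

77 px

1.45:1 (1.450) > 4:3 (1.333), so the feature fills the width.
The feature is 2560 / 1.450 ≈ 1765.52 px tall.
Black = 1920 − 1765.52 = 154.48 px, or 77.24 per bar.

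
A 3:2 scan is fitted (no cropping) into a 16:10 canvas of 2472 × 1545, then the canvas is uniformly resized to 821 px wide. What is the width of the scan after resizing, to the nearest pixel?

770 px

In the 2472×1545 frame the scan fills the height: width = 1545 × 3/2 ≈ 2317.50 px.
The frame scales by 821/2472 = 0.3321; 2317.50 × 0.3321 ≈ 769.69 px.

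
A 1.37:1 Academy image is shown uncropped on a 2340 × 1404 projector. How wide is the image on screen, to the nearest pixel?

1923 px

1.37:1 Academy is narrower than 5:3, so it spans the full height.
Content width = 1404 × 1.370 ≈ 1923.48 px.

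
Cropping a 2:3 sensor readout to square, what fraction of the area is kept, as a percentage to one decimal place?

66.7%

The width stays; only height is cut (since square is wider than 2:3).
(0.667)/(1.000) ≈ 0.667 of the area survives.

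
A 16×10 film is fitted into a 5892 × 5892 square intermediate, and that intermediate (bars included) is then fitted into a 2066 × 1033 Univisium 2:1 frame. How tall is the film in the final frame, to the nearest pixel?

Inside the 5892×5892 canvas the film is width-limited at 5892.00 × 3682.50.
Second fit — the square canvas into 2066×1033 spans the height: 1033.00 × 1033.00 (×0.1753 from 5892×5892).
The film scales with it: height 3682.50 × 0.1753 ≈ 645.62.

646 px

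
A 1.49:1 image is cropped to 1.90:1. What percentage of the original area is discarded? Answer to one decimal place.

21.6%

1.90:1 is wider than 1.49:1, so the crop keeps the full width and trims the height.
Area ratio = (1.490)/(1.900) = 78.42%; the remaining 21.58% is cropped out.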